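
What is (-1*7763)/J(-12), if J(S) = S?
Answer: 7763/12 ≈ 646.92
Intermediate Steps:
(-1*7763)/J(-12) = -1*7763/(-12) = -7763*(-1/12) = 7763/12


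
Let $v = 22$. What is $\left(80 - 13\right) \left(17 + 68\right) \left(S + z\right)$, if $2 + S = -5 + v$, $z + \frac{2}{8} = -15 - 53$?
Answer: $- \frac{1213035}{4} \approx -3.0326 \cdot 10^{5}$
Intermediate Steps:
$z = - \frac{273}{4}$ ($z = - \frac{1}{4} - 68 = - \frac{273}{4} \approx -68.25$)
$S = 15$ ($S = -2 + \left(-5 + 22\right) = -2 + 17 = 15$)
$\left(80 - 13\right) \left(17 + 68\right) \left(S + z\right) = \left(80 - 13\right) \left(17 + 68\right) \left(15 - \frac{273}{4}\right) = 67 \cdot 85 \left(- \frac{213}{4}\right) = 5695 \left(- \frac{213}{4}\right) = - \frac{1213035}{4}$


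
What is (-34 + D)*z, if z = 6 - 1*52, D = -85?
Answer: 5474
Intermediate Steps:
z = -46 (z = 6 - 52 = -46)
(-34 + D)*z = (-34 - 85)*(-46) = -119*(-46) = 5474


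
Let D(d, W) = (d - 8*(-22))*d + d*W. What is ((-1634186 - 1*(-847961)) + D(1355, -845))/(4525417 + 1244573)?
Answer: 28661/1153998 ≈ 0.024836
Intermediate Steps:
D(d, W) = W*d + d*(176 + d) (D(d, W) = (d + 176)*d + W*d = (176 + d)*d + W*d = d*(176 + d) + W*d = W*d + d*(176 + d))
((-1634186 - 1*(-847961)) + D(1355, -845))/(4525417 + 1244573) = ((-1634186 - 1*(-847961)) + 1355*(176 - 845 + 1355))/(4525417 + 1244573) = ((-1634186 + 847961) + 1355*686)/5769990 = (-786225 + 929530)*(1/5769990) = 143305*(1/5769990) = 28661/1153998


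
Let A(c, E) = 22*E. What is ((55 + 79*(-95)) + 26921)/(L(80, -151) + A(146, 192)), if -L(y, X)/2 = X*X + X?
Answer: -19471/41076 ≈ -0.47402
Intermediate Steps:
L(y, X) = -2*X - 2*X**2 (L(y, X) = -2*(X*X + X) = -2*(X**2 + X) = -2*(X + X**2) = -2*X - 2*X**2)
((55 + 79*(-95)) + 26921)/(L(80, -151) + A(146, 192)) = ((55 + 79*(-95)) + 26921)/(-2*(-151)*(1 - 151) + 22*192) = ((55 - 7505) + 26921)/(-2*(-151)*(-150) + 4224) = (-7450 + 26921)/(-45300 + 4224) = 19471/(-41076) = 19471*(-1/41076) = -19471/41076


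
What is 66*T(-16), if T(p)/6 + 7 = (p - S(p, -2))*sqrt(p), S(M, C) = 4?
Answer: -2772 - 31680*I ≈ -2772.0 - 31680.0*I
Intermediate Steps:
T(p) = -42 + 6*sqrt(p)*(-4 + p) (T(p) = -42 + 6*((p - 1*4)*sqrt(p)) = -42 + 6*((p - 4)*sqrt(p)) = -42 + 6*((-4 + p)*sqrt(p)) = -42 + 6*(sqrt(p)*(-4 + p)) = -42 + 6*sqrt(p)*(-4 + p))
66*T(-16) = 66*(-42 - 96*I + 6*(-16)**(3/2)) = 66*(-42 - 96*I + 6*(-64*I)) = 66*(-42 - 96*I - 384*I) = 66*(-42 - 480*I) = -2772 - 31680*I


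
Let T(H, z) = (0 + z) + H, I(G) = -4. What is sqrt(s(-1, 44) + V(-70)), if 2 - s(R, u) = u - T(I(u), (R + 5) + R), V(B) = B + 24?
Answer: I*sqrt(89) ≈ 9.434*I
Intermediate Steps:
V(B) = 24 + B
T(H, z) = H + z (T(H, z) = z + H = H + z)
s(R, u) = 3 - u + 2*R (s(R, u) = 2 - (u - (-4 + ((R + 5) + R))) = 2 - (u - (-4 + ((5 + R) + R))) = 2 - (u - (-4 + (5 + 2*R))) = 2 - (u - (1 + 2*R)) = 2 - (u + (-1 - 2*R)) = 2 - (-1 + u - 2*R) = 2 + (1 - u + 2*R) = 3 - u + 2*R)
sqrt(s(-1, 44) + V(-70)) = sqrt((3 - 1*44 + 2*(-1)) + (24 - 70)) = sqrt((3 - 44 - 2) - 46) = sqrt(-43 - 46) = sqrt(-89) = I*sqrt(89)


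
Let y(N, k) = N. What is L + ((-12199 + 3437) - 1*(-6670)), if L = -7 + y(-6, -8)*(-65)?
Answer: -1709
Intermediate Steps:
L = 383 (L = -7 - 6*(-65) = -7 + 390 = 383)
L + ((-12199 + 3437) - 1*(-6670)) = 383 + ((-12199 + 3437) - 1*(-6670)) = 383 + (-8762 + 6670) = 383 - 2092 = -1709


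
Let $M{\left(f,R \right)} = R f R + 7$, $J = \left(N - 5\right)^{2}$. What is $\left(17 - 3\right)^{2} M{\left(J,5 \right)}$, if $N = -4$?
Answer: $398272$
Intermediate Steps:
$J = 81$ ($J = \left(-4 - 5\right)^{2} = \left(-9\right)^{2} = 81$)
$M{\left(f,R \right)} = 7 + f R^{2}$ ($M{\left(f,R \right)} = f R^{2} + 7 = 7 + f R^{2}$)
$\left(17 - 3\right)^{2} M{\left(J,5 \right)} = \left(17 - 3\right)^{2} \left(7 + 81 \cdot 5^{2}\right) = 14^{2} \left(7 + 81 \cdot 25\right) = 196 \left(7 + 2025\right) = 196 \cdot 2032 = 398272$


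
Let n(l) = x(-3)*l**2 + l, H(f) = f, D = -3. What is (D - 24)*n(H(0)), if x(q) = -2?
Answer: 0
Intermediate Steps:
n(l) = l - 2*l**2 (n(l) = -2*l**2 + l = l - 2*l**2)
(D - 24)*n(H(0)) = (-3 - 24)*(0*(1 - 2*0)) = -0*(1 + 0) = -0 = -27*0 = 0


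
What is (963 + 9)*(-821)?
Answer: -798012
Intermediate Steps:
(963 + 9)*(-821) = 972*(-821) = -798012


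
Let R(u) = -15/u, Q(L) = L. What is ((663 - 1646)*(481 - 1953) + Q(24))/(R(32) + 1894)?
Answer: 46304000/60593 ≈ 764.18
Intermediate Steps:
((663 - 1646)*(481 - 1953) + Q(24))/(R(32) + 1894) = ((663 - 1646)*(481 - 1953) + 24)/(-15/32 + 1894) = (-983*(-1472) + 24)/(-15*1/32 + 1894) = (1446976 + 24)/(-15/32 + 1894) = 1447000/(60593/32) = 1447000*(32/60593) = 46304000/60593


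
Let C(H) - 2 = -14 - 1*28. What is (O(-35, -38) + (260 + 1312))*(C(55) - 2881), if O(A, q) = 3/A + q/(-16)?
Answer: -1287579721/280 ≈ -4.5985e+6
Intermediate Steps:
C(H) = -40 (C(H) = 2 + (-14 - 1*28) = 2 + (-14 - 28) = 2 - 42 = -40)
O(A, q) = 3/A - q/16 (O(A, q) = 3/A + q*(-1/16) = 3/A - q/16)
(O(-35, -38) + (260 + 1312))*(C(55) - 2881) = ((3/(-35) - 1/16*(-38)) + (260 + 1312))*(-40 - 2881) = ((3*(-1/35) + 19/8) + 1572)*(-2921) = ((-3/35 + 19/8) + 1572)*(-2921) = (641/280 + 1572)*(-2921) = (440801/280)*(-2921) = -1287579721/280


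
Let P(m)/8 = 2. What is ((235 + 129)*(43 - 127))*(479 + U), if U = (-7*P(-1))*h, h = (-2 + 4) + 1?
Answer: -4372368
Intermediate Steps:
h = 3 (h = 2 + 1 = 3)
P(m) = 16 (P(m) = 8*2 = 16)
U = -336 (U = -7*16*3 = -112*3 = -336)
((235 + 129)*(43 - 127))*(479 + U) = ((235 + 129)*(43 - 127))*(479 - 336) = (364*(-84))*143 = -30576*143 = -4372368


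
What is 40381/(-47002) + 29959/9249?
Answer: 1034649049/434721498 ≈ 2.3800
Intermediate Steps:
40381/(-47002) + 29959/9249 = 40381*(-1/47002) + 29959*(1/9249) = -40381/47002 + 29959/9249 = 1034649049/434721498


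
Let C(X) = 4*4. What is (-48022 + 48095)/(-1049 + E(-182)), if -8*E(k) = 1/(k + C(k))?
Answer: -96944/1393071 ≈ -0.069590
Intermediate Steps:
C(X) = 16
E(k) = -1/(8*(16 + k)) (E(k) = -1/(8*(k + 16)) = -1/(8*(16 + k)))
(-48022 + 48095)/(-1049 + E(-182)) = (-48022 + 48095)/(-1049 - 1/(128 + 8*(-182))) = 73/(-1049 - 1/(128 - 1456)) = 73/(-1049 - 1/(-1328)) = 73/(-1049 - 1*(-1/1328)) = 73/(-1049 + 1/1328) = 73/(-1393071/1328) = 73*(-1328/1393071) = -96944/1393071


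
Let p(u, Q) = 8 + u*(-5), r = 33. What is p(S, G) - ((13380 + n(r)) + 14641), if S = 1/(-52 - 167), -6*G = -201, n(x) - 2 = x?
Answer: -6142507/219 ≈ -28048.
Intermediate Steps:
n(x) = 2 + x
G = 67/2 (G = -⅙*(-201) = 67/2 ≈ 33.500)
S = -1/219 (S = 1/(-219) = -1/219 ≈ -0.0045662)
p(u, Q) = 8 - 5*u
p(S, G) - ((13380 + n(r)) + 14641) = (8 - 5*(-1/219)) - ((13380 + (2 + 33)) + 14641) = (8 + 5/219) - ((13380 + 35) + 14641) = 1757/219 - (13415 + 14641) = 1757/219 - 1*28056 = 1757/219 - 28056 = -6142507/219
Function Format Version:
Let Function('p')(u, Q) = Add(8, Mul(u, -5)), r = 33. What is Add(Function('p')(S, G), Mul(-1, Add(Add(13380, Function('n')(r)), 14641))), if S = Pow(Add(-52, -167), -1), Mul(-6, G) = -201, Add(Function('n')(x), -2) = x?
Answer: Rational(-6142507, 219) ≈ -28048.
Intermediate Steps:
Function('n')(x) = Add(2, x)
G = Rational(67, 2) (G = Mul(Rational(-1, 6), -201) = Rational(67, 2) ≈ 33.500)
S = Rational(-1, 219) (S = Pow(-219, -1) = Rational(-1, 219) ≈ -0.0045662)
Function('p')(u, Q) = Add(8, Mul(-5, u))
Add(Function('p')(S, G), Mul(-1, Add(Add(13380, Function('n')(r)), 14641))) = Add(Add(8, Mul(-5, Rational(-1, 219))), Mul(-1, Add(Add(13380, Add(2, 33)), 14641))) = Add(Add(8, Rational(5, 219)), Mul(-1, Add(Add(13380, 35), 14641))) = Add(Rational(1757, 219), Mul(-1, Add(13415, 14641))) = Add(Rational(1757, 219), Mul(-1, 28056)) = Add(Rational(1757, 219), -28056) = Rational(-6142507, 219)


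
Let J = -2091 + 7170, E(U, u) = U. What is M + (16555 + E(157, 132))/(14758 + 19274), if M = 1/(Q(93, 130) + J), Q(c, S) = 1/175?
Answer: 464375491/945266451 ≈ 0.49126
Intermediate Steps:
Q(c, S) = 1/175
J = 5079
M = 175/888826 (M = 1/(1/175 + 5079) = 1/(888826/175) = 175/888826 ≈ 0.00019689)
M + (16555 + E(157, 132))/(14758 + 19274) = 175/888826 + (16555 + 157)/(14758 + 19274) = 175/888826 + 16712/34032 = 175/888826 + 16712*(1/34032) = 175/888826 + 2089/4254 = 464375491/945266451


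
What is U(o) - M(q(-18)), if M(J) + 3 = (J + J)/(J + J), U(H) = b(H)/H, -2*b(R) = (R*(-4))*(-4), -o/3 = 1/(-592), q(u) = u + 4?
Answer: -6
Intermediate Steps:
q(u) = 4 + u
o = 3/592 (o = -3/(-592) = -3*(-1/592) = 3/592 ≈ 0.0050676)
b(R) = -8*R (b(R) = -R*(-4)*(-4)/2 = -(-4*R)*(-4)/2 = -8*R)
U(H) = -8 (U(H) = (-8*H)/H = -8)
M(J) = -2 (M(J) = -3 + (J + J)/(J + J) = -3 + (2*J)/((2*J)) = -3 + (2*J)*(1/(2*J)) = -3 + 1 = -2)
U(o) - M(q(-18)) = -8 - 1*(-2) = -8 + 2 = -6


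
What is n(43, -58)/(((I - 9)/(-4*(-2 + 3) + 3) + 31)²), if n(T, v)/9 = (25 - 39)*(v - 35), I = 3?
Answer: 11718/1369 ≈ 8.5595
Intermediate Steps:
n(T, v) = 4410 - 126*v (n(T, v) = 9*((25 - 39)*(v - 35)) = 9*(-14*(-35 + v)) = 9*(490 - 14*v) = 4410 - 126*v)
n(43, -58)/(((I - 9)/(-4*(-2 + 3) + 3) + 31)²) = (4410 - 126*(-58))/(((3 - 9)/(-4*(-2 + 3) + 3) + 31)²) = (4410 + 7308)/((-6/(-4*1 + 3) + 31)²) = 11718/((-6/(-4 + 3) + 31)²) = 11718/((-6/(-1) + 31)²) = 11718/((-6*(-1) + 31)²) = 11718/((6 + 31)²) = 11718/(37²) = 11718/1369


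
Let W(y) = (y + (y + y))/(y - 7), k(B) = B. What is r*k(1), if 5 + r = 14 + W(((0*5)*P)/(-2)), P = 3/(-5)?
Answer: 9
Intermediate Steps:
P = -⅗ (P = 3*(-⅕) = -⅗ ≈ -0.60000)
W(y) = 3*y/(-7 + y) (W(y) = (y + 2*y)/(-7 + y) = (3*y)/(-7 + y) = 3*y/(-7 + y))
r = 9 (r = -5 + (14 + 3*(((0*5)*(-⅗))/(-2))/(-7 + ((0*5)*(-⅗))/(-2))) = -5 + (14 + 3*((0*(-⅗))*(-½))/(-7 + (0*(-⅗))*(-½))) = -5 + (14 + 3*(0*(-½))/(-7 + 0*(-½))) = -5 + (14 + 3*0/(-7 + 0)) = -5 + (14 + 3*0/(-7)) = -5 + (14 + 3*0*(-⅐)) = -5 + (14 + 0) = -5 + 14 = 9)
r*k(1) = 9*1 = 9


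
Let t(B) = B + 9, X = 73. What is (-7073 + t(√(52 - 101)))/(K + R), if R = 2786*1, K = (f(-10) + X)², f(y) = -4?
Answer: -7064/7547 + 7*I/7547 ≈ -0.936 + 0.00092752*I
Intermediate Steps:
t(B) = 9 + B
K = 4761 (K = (-4 + 73)² = 69² = 4761)
R = 2786
(-7073 + t(√(52 - 101)))/(K + R) = (-7073 + (9 + √(52 - 101)))/(4761 + 2786) = (-7073 + (9 + √(-49)))/7547 = (-7073 + (9 + 7*I))*(1/7547) = (-7064 + 7*I)*(1/7547) = -7064/7547 + 7*I/7547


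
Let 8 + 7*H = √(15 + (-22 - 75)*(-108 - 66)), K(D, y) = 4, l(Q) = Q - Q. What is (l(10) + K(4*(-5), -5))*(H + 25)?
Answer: 668/7 + 12*√1877/7 ≈ 169.70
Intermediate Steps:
l(Q) = 0
H = -8/7 + 3*√1877/7 (H = -8/7 + √(15 + (-22 - 75)*(-108 - 66))/7 = -8/7 + √(15 - 97*(-174))/7 = -8/7 + √(15 + 16878)/7 = -8/7 + √16893/7 = -8/7 + (3*√1877)/7 = -8/7 + 3*√1877/7 ≈ 17.425)
(l(10) + K(4*(-5), -5))*(H + 25) = (0 + 4)*((-8/7 + 3*√1877/7) + 25) = 4*(167/7 + 3*√1877/7) = 668/7 + 12*√1877/7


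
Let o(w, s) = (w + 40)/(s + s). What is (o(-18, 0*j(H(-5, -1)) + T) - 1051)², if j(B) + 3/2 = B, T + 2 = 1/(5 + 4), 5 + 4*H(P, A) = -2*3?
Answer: 322777156/289 ≈ 1.1169e+6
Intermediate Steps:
H(P, A) = -11/4 (H(P, A) = -5/4 + (-2*3)/4 = -5/4 + (¼)*(-6) = -5/4 - 3/2 = -11/4)
T = -17/9 (T = -2 + 1/(5 + 4) = -2 + 1/9 = -2 + ⅑ = -17/9 ≈ -1.8889)
j(B) = -3/2 + B
o(w, s) = (40 + w)/(2*s) (o(w, s) = (40 + w)/((2*s)) = (40 + w)*(1/(2*s)) = (40 + w)/(2*s))
(o(-18, 0*j(H(-5, -1)) + T) - 1051)² = ((40 - 18)/(2*(0*(-3/2 - 11/4) - 17/9)) - 1051)² = ((½)*22/(0*(-17/4) - 17/9) - 1051)² = ((½)*22/(0 - 17/9) - 1051)² = ((½)*22/(-17/9) - 1051)² = ((½)*(-9/17)*22 - 1051)² = (-99/17 - 1051)² = (-17966/17)² = 322777156/289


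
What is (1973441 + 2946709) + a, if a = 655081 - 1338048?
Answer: 4237183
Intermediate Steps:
a = -682967
(1973441 + 2946709) + a = (1973441 + 2946709) - 682967 = 4920150 - 682967 = 4237183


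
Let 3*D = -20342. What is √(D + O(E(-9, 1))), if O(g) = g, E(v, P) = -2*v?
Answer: 8*I*√951/3 ≈ 82.235*I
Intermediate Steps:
D = -20342/3 (D = (⅓)*(-20342) = -20342/3 ≈ -6780.7)
√(D + O(E(-9, 1))) = √(-20342/3 - 2*(-9)) = √(-20342/3 + 18) = √(-20288/3) = 8*I*√951/3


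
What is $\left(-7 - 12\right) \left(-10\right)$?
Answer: $190$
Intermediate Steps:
$\left(-7 - 12\right) \left(-10\right) = \left(-19\right) \left(-10\right) = 190$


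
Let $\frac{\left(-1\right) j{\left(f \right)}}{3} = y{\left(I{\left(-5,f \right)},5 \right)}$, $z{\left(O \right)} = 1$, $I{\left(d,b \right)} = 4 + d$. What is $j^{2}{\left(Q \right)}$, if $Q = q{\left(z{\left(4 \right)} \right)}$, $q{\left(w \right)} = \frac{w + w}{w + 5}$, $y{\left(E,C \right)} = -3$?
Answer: $81$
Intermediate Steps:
$q{\left(w \right)} = \frac{2 w}{5 + w}$
$Q = \frac{1}{3}$ ($Q = 2 \cdot 1 \frac{1}{5 + 1} = 2 \cdot 1 \cdot \frac{1}{6} = \frac{1}{3} \approx 0.33333$)
$j{\left(f \right)} = 9$ ($j{\left(f \right)} = \left(-3\right) \left(-3\right) = 9$)
$j^{2}{\left(Q \right)} = 9^{2} = 81$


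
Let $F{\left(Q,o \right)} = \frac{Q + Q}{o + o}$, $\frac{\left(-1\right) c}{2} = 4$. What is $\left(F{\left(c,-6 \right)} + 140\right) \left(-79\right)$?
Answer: $- \frac{33496}{3} \approx -11165.0$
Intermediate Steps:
$c = -8$ ($c = \left(-2\right) 4 = -8$)
$F{\left(Q,o \right)} = \frac{Q}{o}$ ($F{\left(Q,o \right)} = \frac{2 Q}{2 o} = 2 Q \frac{1}{2 o} = \frac{Q}{o}$)
$\left(F{\left(c,-6 \right)} + 140\right) \left(-79\right) = \left(- \frac{8}{-6} + 140\right) \left(-79\right) = \left(\left(-8\right) \left(- \frac{1}{6}\right) + 140\right) \left(-79\right) = \left(\frac{4}{3} + 140\right) \left(-79\right) = \frac{424}{3} \left(-79\right) = - \frac{33496}{3}$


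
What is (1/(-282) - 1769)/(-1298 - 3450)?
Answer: 498859/1338936 ≈ 0.37258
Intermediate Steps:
(1/(-282) - 1769)/(-1298 - 3450) = (-1/282 - 1769)/(-4748) = -498859/282*(-1/4748) = 498859/1338936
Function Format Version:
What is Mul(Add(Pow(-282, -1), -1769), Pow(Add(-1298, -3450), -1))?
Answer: Rational(498859, 1338936) ≈ 0.37258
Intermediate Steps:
Mul(Add(Pow(-282, -1), -1769), Pow(Add(-1298, -3450), -1)) = Mul(Add(Rational(-1, 282), -1769), Pow(-4748, -1)) = Mul(Rational(-498859, 282), Rational(-1, 4748)) = Rational(498859, 1338936)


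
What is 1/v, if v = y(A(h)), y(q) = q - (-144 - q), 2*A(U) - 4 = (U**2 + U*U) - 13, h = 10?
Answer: 1/335 ≈ 0.0029851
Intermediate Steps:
A(U) = -9/2 + U**2 (A(U) = 2 + ((U**2 + U*U) - 13)/2 = 2 + ((U**2 + U**2) - 13)/2 = 2 + (2*U**2 - 13)/2 = 2 + (-13 + 2*U**2)/2 = 2 + (-13/2 + U**2) = -9/2 + U**2)
y(q) = 144 + 2*q (y(q) = q + (144 + q) = 144 + 2*q)
v = 335 (v = 144 + 2*(-9/2 + 10**2) = 144 + 2*(-9/2 + 100) = 144 + 2*(191/2) = 144 + 191 = 335)
1/v = 1/335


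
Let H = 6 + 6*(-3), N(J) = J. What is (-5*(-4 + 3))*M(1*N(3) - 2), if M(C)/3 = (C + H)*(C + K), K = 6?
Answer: -1155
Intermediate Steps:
H = -12 (H = 6 - 18 = -12)
M(C) = 3*(-12 + C)*(6 + C) (M(C) = 3*((C - 12)*(C + 6)) = 3*((-12 + C)*(6 + C)) = 3*(-12 + C)*(6 + C))
(-5*(-4 + 3))*M(1*N(3) - 2) = (-5*(-4 + 3))*(-216 - 18*(1*3 - 2) + 3*(1*3 - 2)**2) = (-5*(-1))*(-216 - 18*(3 - 2) + 3*(3 - 2)**2) = 5*(-216 - 18*1 + 3*1**2) = 5*(-216 - 18 + 3*1) = 5*(-216 - 18 + 3) = 5*(-231) = -1155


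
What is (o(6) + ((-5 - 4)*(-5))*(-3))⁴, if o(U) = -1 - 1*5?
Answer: 395254161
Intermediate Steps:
o(U) = -6 (o(U) = -1 - 5 = -6)
(o(6) + ((-5 - 4)*(-5))*(-3))⁴ = (-6 + ((-5 - 4)*(-5))*(-3))⁴ = (-6 - 9*(-5)*(-3))⁴ = (-6 + 45*(-3))⁴ = (-6 - 135)⁴ = (-141)⁴ = 395254161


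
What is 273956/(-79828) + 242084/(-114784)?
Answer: -3173177941/572686072 ≈ -5.5409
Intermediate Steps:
273956/(-79828) + 242084/(-114784) = 273956*(-1/79828) + 242084*(-1/114784) = -68489/19957 - 60521/28696 = -3173177941/572686072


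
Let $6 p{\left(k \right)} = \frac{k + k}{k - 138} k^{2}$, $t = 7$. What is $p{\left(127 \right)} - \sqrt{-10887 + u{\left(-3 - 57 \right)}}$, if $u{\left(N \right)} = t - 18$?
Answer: $- \frac{2048383}{33} - i \sqrt{10898} \approx -62072.0 - 104.39 i$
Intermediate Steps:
$u{\left(N \right)} = -11$ ($u{\left(N \right)} = 7 - 18 = -11$)
$p{\left(k \right)} = \frac{k^{3}}{3 \left(-138 + k\right)}$ ($p{\left(k \right)} = \frac{\frac{k + k}{k - 138} k^{2}}{6} = \frac{\frac{2 k}{-138 + k} k^{2}}{6} = \frac{2 k^{3} \frac{1}{-138 + k}}{6} = \frac{k^{3}}{3 \left(-138 + k\right)}$)
$p{\left(127 \right)} - \sqrt{-10887 + u{\left(-3 - 57 \right)}} = \frac{127^{3}}{3 \left(-138 + 127\right)} - \sqrt{-10887 - 11} = \frac{1}{3} \cdot 2048383 \frac{1}{-11} - \sqrt{-10898} = \frac{1}{3} \cdot 2048383 \left(- \frac{1}{11}\right) - i \sqrt{10898} = - \frac{2048383}{33} - i \sqrt{10898}$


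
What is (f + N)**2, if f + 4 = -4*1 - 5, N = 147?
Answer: 17956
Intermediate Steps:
f = -13 (f = -4 + (-4*1 - 5) = -4 + (-4 - 5) = -4 - 9 = -13)
(f + N)**2 = (-13 + 147)**2 = 134**2 = 17956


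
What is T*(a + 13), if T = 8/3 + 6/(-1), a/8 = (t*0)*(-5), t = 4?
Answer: -130/3 ≈ -43.333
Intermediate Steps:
a = 0 (a = 8*((4*0)*(-5)) = 8*(0*(-5)) = 8*0 = 0)
T = -10/3 (T = 8*(⅓) + 6*(-1) = 8/3 - 6 = -10/3 ≈ -3.3333)
T*(a + 13) = -10*(0 + 13)/3 = -10/3*13 = -130/3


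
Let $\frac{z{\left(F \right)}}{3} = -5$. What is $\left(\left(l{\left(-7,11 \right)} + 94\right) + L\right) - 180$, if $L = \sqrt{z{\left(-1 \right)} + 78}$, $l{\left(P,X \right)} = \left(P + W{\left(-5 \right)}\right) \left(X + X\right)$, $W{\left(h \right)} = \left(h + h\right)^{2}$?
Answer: $1960 + 3 \sqrt{7} \approx 1967.9$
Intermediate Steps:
$z{\left(F \right)} = -15$ ($z{\left(F \right)} = 3 \left(-5\right) = -15$)
$W{\left(h \right)} = 4 h^{2}$ ($W{\left(h \right)} = \left(2 h\right)^{2} = 4 h^{2}$)
$l{\left(P,X \right)} = 2 X \left(100 + P\right)$ ($l{\left(P,X \right)} = \left(P + 4 \left(-5\right)^{2}\right) \left(X + X\right) = \left(P + 4 \cdot 25\right) 2 X = \left(P + 100\right) 2 X = \left(100 + P\right) 2 X = 2 X \left(100 + P\right)$)
$L = 3 \sqrt{7}$ ($L = \sqrt{-15 + 78} = \sqrt{63} = 3 \sqrt{7} \approx 7.9373$)
$\left(\left(l{\left(-7,11 \right)} + 94\right) + L\right) - 180 = \left(\left(2 \cdot 11 \left(100 - 7\right) + 94\right) + 3 \sqrt{7}\right) - 180 = \left(\left(2 \cdot 11 \cdot 93 + 94\right) + 3 \sqrt{7}\right) - 180 = \left(\left(2046 + 94\right) + 3 \sqrt{7}\right) - 180 = \left(2140 + 3 \sqrt{7}\right) - 180 = 1960 + 3 \sqrt{7}$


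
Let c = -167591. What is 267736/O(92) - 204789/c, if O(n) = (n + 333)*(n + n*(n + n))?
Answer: 381552843869/303067374625 ≈ 1.2590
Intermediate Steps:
O(n) = (333 + n)*(n + 2*n²) (O(n) = (333 + n)*(n + n*(2*n)) = (333 + n)*(n + 2*n²))
267736/O(92) - 204789/c = 267736/((92*(333 + 2*92² + 667*92))) - 204789/(-167591) = 267736/((92*(333 + 2*8464 + 61364))) - 204789*(-1/167591) = 267736/((92*(333 + 16928 + 61364))) + 204789/167591 = 267736/((92*78625)) + 204789/167591 = 267736/7233500 + 204789/167591 = 267736*(1/7233500) + 204789/167591 = 66934/1808375 + 204789/167591 = 381552843869/303067374625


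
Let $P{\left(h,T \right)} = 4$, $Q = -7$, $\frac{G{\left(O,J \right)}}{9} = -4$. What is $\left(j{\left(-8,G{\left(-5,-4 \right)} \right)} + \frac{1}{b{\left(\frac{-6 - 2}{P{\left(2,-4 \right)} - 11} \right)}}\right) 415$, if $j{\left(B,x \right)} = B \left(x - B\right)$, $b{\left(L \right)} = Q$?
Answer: $\frac{650305}{7} \approx 92901.0$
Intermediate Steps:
$G{\left(O,J \right)} = -36$ ($G{\left(O,J \right)} = 9 \left(-4\right) = -36$)
$b{\left(L \right)} = -7$
$\left(j{\left(-8,G{\left(-5,-4 \right)} \right)} + \frac{1}{b{\left(\frac{-6 - 2}{P{\left(2,-4 \right)} - 11} \right)}}\right) 415 = \left(- 8 \left(-36 - -8\right) + \frac{1}{-7}\right) 415 = \left(- 8 \left(-36 + 8\right) - \frac{1}{7}\right) 415 = \left(\left(-8\right) \left(-28\right) - \frac{1}{7}\right) 415 = \left(224 - \frac{1}{7}\right) 415 = \frac{1567}{7} \cdot 415 = \frac{650305}{7}$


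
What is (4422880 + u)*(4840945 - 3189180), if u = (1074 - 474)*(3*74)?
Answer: 7525573481200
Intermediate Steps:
u = 133200 (u = 600*222 = 133200)
(4422880 + u)*(4840945 - 3189180) = (4422880 + 133200)*(4840945 - 3189180) = 4556080*1651765 = 7525573481200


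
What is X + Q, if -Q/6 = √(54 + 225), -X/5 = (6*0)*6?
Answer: -18*√31 ≈ -100.22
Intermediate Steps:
X = 0 (X = -5*6*0*6 = -0*6 = -5*0 = 0)
Q = -18*√31 (Q = -6*√(54 + 225) = -18*√31 ≈ -100.22)
X + Q = 0 - 18*√31 = -18*√31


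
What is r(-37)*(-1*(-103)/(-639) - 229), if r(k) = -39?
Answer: 1903642/213 ≈ 8937.3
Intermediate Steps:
r(-37)*(-1*(-103)/(-639) - 229) = -39*(-1*(-103)/(-639) - 229) = -39*(103*(-1/639) - 229) = -39*(-103/639 - 229) = -39*(-146434/639) = 1903642/213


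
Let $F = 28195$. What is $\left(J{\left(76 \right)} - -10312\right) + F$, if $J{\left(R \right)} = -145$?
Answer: $38362$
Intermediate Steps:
$\left(J{\left(76 \right)} - -10312\right) + F = \left(-145 - -10312\right) + 28195 = \left(-145 + 10312\right) + 28195 = 10167 + 28195 = 38362$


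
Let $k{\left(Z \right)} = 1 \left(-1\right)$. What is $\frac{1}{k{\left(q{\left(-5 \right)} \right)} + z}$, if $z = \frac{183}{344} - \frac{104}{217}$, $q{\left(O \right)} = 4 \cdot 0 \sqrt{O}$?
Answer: $- \frac{74648}{70713} \approx -1.0556$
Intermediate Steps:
$q{\left(O \right)} = 0$ ($q{\left(O \right)} = 0 \sqrt{O} = 0$)
$k{\left(Z \right)} = -1$
$z = \frac{3935}{74648}$ ($z = 183 \cdot \frac{1}{344} - \frac{104}{217} = \frac{183}{344} - \frac{104}{217} = \frac{3935}{74648} \approx 0.052714$)
$\frac{1}{k{\left(q{\left(-5 \right)} \right)} + z} = \frac{1}{-1 + \frac{3935}{74648}} = \frac{1}{- \frac{70713}{74648}} = - \frac{74648}{70713}$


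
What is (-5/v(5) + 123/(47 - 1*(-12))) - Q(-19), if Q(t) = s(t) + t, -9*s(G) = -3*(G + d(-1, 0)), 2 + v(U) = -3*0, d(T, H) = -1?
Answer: 10709/354 ≈ 30.251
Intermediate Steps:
v(U) = -2 (v(U) = -2 - 3*0 = -2 + 0 = -2)
s(G) = -⅓ + G/3 (s(G) = -(-1)*(G - 1)/3 = -(-1)*(-1 + G)/3 = -(3 - 3*G)/9 = -⅓ + G/3)
Q(t) = -⅓ + 4*t/3 (Q(t) = (-⅓ + t/3) + t = -⅓ + 4*t/3)
(-5/v(5) + 123/(47 - 1*(-12))) - Q(-19) = (-5/(-2) + 123/(47 - 1*(-12))) - (-⅓ + (4/3)*(-19)) = (-5*(-½) + 123/(47 + 12)) - (-⅓ - 76/3) = (5/2 + 123/59) - 1*(-77/3) = (5/2 + 123*(1/59)) + 77/3 = (5/2 + 123/59) + 77/3 = 541/118 + 77/3 = 10709/354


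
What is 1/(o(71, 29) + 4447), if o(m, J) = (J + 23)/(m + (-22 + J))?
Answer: 3/13343 ≈ 0.00022484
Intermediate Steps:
o(m, J) = (23 + J)/(-22 + J + m)
1/(o(71, 29) + 4447) = 1/((23 + 29)/(-22 + 29 + 71) + 4447) = 1/(52/78 + 4447) = 1/((1/78)*52 + 4447) = 1/(2/3 + 4447) = 1/(13343/3) = 3/13343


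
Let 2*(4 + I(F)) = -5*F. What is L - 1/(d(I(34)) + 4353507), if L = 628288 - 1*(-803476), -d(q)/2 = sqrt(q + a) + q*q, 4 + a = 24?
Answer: 26939123098691104099/18815337652501 - 2*I*sqrt(69)/18815337652501 ≈ 1.4318e+6 - 8.8296e-13*I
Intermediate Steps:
a = 20 (a = -4 + 24 = 20)
I(F) = -4 - 5*F/2 (I(F) = -4 + (-5*F)/2 = -4 - 5*F/2)
d(q) = -2*q**2 - 2*sqrt(20 + q) (d(q) = -2*(sqrt(q + 20) + q*q) = -2*(sqrt(20 + q) + q**2) = -2*(q**2 + sqrt(20 + q)) = -2*q**2 - 2*sqrt(20 + q))
L = 1431764 (L = 628288 + 803476 = 1431764)
L - 1/(d(I(34)) + 4353507) = 1431764 - 1/((-2*(-4 - 5/2*34)**2 - 2*sqrt(20 + (-4 - 5/2*34))) + 4353507) = 1431764 - 1/((-2*(-4 - 85)**2 - 2*sqrt(20 + (-4 - 85))) + 4353507) = 1431764 - 1/((-2*(-89)**2 - 2*sqrt(20 - 89)) + 4353507) = 1431764 - 1/((-2*7921 - 2*I*sqrt(69)) + 4353507) = 1431764 - 1/((-15842 - 2*I*sqrt(69)) + 4353507) = 1431764 - 1/(4337665 - 2*I*sqrt(69))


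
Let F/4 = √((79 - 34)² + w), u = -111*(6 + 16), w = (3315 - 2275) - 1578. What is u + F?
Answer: -2442 + 4*√1487 ≈ -2287.8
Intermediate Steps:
w = -538 (w = 1040 - 1578 = -538)
u = -2442 (u = -111*22 = -2442)
F = 4*√1487 (F = 4*√((79 - 34)² - 538) = 4*√(45² - 538) = 4*√(2025 - 538) = 4*√1487 ≈ 154.25)
u + F = -2442 + 4*√1487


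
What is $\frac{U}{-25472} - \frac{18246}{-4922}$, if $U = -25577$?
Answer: $\frac{295326053}{62686592} \approx 4.7112$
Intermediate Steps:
$\frac{U}{-25472} - \frac{18246}{-4922} = - \frac{25577}{-25472} - \frac{18246}{-4922} = \left(-25577\right) \left(- \frac{1}{25472}\right) - - \frac{9123}{2461} = \frac{25577}{25472} + \frac{9123}{2461} = \frac{295326053}{62686592}$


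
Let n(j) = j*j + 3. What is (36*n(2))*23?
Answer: 5796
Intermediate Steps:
n(j) = 3 + j² (n(j) = j² + 3 = 3 + j²)
(36*n(2))*23 = (36*(3 + 2²))*23 = (36*(3 + 4))*23 = (36*7)*23 = 252*23 = 5796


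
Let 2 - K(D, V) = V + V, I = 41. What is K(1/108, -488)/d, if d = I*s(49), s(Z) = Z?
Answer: 978/2009 ≈ 0.48681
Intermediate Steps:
K(D, V) = 2 - 2*V (K(D, V) = 2 - (V + V) = 2 - 2*V)
d = 2009 (d = 41*49 = 2009)
K(1/108, -488)/d = (2 - 2*(-488))/2009 = (2 + 976)*(1/2009) = 978*(1/2009) = 978/2009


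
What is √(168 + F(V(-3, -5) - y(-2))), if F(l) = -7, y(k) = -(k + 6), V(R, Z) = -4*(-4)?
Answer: √161 ≈ 12.689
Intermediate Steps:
V(R, Z) = 16
y(k) = -6 - k (y(k) = -(6 + k) = -6 - k)
√(168 + F(V(-3, -5) - y(-2))) = √(168 - 7) = √161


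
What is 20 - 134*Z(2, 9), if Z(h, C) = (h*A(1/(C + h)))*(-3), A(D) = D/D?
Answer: 824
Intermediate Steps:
A(D) = 1
Z(h, C) = -3*h (Z(h, C) = (h*1)*(-3) = h*(-3) = -3*h)
20 - 134*Z(2, 9) = 20 - (-402)*2 = 20 - 134*(-6) = 20 + 804 = 824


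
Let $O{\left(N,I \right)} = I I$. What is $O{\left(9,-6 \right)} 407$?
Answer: $14652$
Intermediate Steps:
$O{\left(N,I \right)} = I^{2}$
$O{\left(9,-6 \right)} 407 = \left(-6\right)^{2} \cdot 407 = 36 \cdot 407 = 14652$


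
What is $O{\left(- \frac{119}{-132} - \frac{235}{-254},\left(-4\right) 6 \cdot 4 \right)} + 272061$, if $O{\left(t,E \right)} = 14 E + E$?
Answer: $270621$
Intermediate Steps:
$O{\left(t,E \right)} = 15 E$
$O{\left(- \frac{119}{-132} - \frac{235}{-254},\left(-4\right) 6 \cdot 4 \right)} + 272061 = 15 \left(-4\right) 6 \cdot 4 + 272061 = 15 \left(\left(-24\right) 4\right) + 272061 = 15 \left(-96\right) + 272061 = -1440 + 272061 = 270621$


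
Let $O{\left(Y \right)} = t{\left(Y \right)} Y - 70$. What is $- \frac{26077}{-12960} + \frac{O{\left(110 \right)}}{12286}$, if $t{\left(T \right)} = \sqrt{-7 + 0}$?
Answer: $\frac{159737411}{79613280} + \frac{55 i \sqrt{7}}{6143} \approx 2.0064 + 0.023688 i$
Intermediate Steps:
$t{\left(T \right)} = i \sqrt{7}$ ($t{\left(T \right)} = \sqrt{-7} = i \sqrt{7}$)
$O{\left(Y \right)} = -70 + i Y \sqrt{7}$ ($O{\left(Y \right)} = i \sqrt{7} Y - 70 = i Y \sqrt{7} - 70 = -70 + i Y \sqrt{7}$)
$- \frac{26077}{-12960} + \frac{O{\left(110 \right)}}{12286} = - \frac{26077}{-12960} + \frac{-70 + i 110 \sqrt{7}}{12286} = \left(-26077\right) \left(- \frac{1}{12960}\right) + \left(-70 + 110 i \sqrt{7}\right) \frac{1}{12286} = \frac{26077}{12960} - \left(\frac{35}{6143} - \frac{55 i \sqrt{7}}{6143}\right) = \frac{159737411}{79613280} + \frac{55 i \sqrt{7}}{6143}$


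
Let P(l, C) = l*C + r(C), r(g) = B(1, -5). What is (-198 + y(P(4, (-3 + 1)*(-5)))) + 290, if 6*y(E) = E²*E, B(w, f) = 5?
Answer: 30559/2 ≈ 15280.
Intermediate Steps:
r(g) = 5
P(l, C) = 5 + C*l (P(l, C) = l*C + 5 = C*l + 5 = 5 + C*l)
y(E) = E³/6 (y(E) = (E²*E)/6 = E³/6)
(-198 + y(P(4, (-3 + 1)*(-5)))) + 290 = (-198 + (5 + ((-3 + 1)*(-5))*4)³/6) + 290 = (-198 + (5 - 2*(-5)*4)³/6) + 290 = (-198 + (5 + 10*4)³/6) + 290 = (-198 + (5 + 40)³/6) + 290 = (-198 + (⅙)*45³) + 290 = (-198 + (⅙)*91125) + 290 = (-198 + 30375/2) + 290 = 29979/2 + 290 = 30559/2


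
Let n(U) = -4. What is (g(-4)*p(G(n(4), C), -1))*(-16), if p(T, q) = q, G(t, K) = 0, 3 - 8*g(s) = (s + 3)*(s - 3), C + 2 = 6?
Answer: -8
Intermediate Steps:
C = 4 (C = -2 + 6 = 4)
g(s) = 3/8 - (-3 + s)*(3 + s)/8 (g(s) = 3/8 - (s + 3)*(s - 3)/8 = 3/8 - (3 + s)*(-3 + s)/8 = 3/8 - (-3 + s)*(3 + s)/8)
(g(-4)*p(G(n(4), C), -1))*(-16) = ((3/2 - ⅛*(-4)²)*(-1))*(-16) = ((3/2 - ⅛*16)*(-1))*(-16) = ((3/2 - 2)*(-1))*(-16) = -½*(-1)*(-16) = (½)*(-16) = -8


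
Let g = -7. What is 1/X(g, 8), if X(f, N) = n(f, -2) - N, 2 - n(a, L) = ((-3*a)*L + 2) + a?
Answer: 1/41 ≈ 0.024390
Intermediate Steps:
n(a, L) = -a + 3*L*a (n(a, L) = 2 - (((-3*a)*L + 2) + a) = 2 - ((-3*L*a + 2) + a) = 2 - ((2 - 3*L*a) + a) = 2 - (2 + a - 3*L*a) = 2 + (-2 - a + 3*L*a) = -a + 3*L*a)
X(f, N) = -N - 7*f (X(f, N) = f*(-1 + 3*(-2)) - N = f*(-1 - 6) - N = f*(-7) - N = -7*f - N = -N - 7*f)
1/X(g, 8) = 1/(-1*8 - 7*(-7)) = 1/(-8 + 49) = 1/41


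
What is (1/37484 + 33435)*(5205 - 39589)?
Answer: -10773173742436/9371 ≈ -1.1496e+9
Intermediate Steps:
(1/37484 + 33435)*(5205 - 39589) = (1/37484 + 33435)*(-34384) = (1253277541/37484)*(-34384) = -10773173742436/9371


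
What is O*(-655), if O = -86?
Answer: 56330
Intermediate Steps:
O*(-655) = -86*(-655) = 56330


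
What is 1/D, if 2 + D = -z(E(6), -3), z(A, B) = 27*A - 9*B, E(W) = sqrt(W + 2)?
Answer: 29/4991 - 54*sqrt(2)/4991 ≈ -0.0094906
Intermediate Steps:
E(W) = sqrt(2 + W)
z(A, B) = -9*B + 27*A
D = -29 - 54*sqrt(2) (D = -2 - (-9*(-3) + 27*sqrt(2 + 6)) = -2 - (27 + 27*sqrt(8)) = -2 - (27 + 27*(2*sqrt(2))) = -2 - (27 + 54*sqrt(2)) = -2 + (-27 - 54*sqrt(2)) = -29 - 54*sqrt(2) ≈ -105.37)
1/D = 1/(-29 - 54*sqrt(2))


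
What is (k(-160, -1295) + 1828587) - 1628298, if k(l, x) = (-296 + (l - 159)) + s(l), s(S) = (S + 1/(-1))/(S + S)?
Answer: 63895841/320 ≈ 1.9967e+5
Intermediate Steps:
s(S) = (-1 + S)/(2*S) (s(S) = (S - 1)/((2*S)) = (-1 + S)*(1/(2*S)) = (-1 + S)/(2*S))
k(l, x) = -455 + l + (-1 + l)/(2*l) (k(l, x) = (-296 + (l - 159)) + (-1 + l)/(2*l) = (-296 + (-159 + l)) + (-1 + l)/(2*l) = (-455 + l) + (-1 + l)/(2*l) = -455 + l + (-1 + l)/(2*l))
(k(-160, -1295) + 1828587) - 1628298 = ((-909/2 - 160 - ½/(-160)) + 1828587) - 1628298 = ((-909/2 - 160 - ½*(-1/160)) + 1828587) - 1628298 = ((-909/2 - 160 + 1/320) + 1828587) - 1628298 = (-196639/320 + 1828587) - 1628298 = 584951201/320 - 1628298 = 63895841/320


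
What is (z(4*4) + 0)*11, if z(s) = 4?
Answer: 44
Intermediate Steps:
(z(4*4) + 0)*11 = (4 + 0)*11 = 4*11 = 44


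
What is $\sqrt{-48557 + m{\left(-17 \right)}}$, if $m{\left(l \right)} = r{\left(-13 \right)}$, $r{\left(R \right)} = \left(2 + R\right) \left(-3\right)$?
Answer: $2 i \sqrt{12131} \approx 220.28 i$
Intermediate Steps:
$r{\left(R \right)} = -6 - 3 R$
$m{\left(l \right)} = 33$ ($m{\left(l \right)} = -6 - -39 = -6 + 39 = 33$)
$\sqrt{-48557 + m{\left(-17 \right)}} = \sqrt{-48557 + 33} = \sqrt{-48524} = 2 i \sqrt{12131}$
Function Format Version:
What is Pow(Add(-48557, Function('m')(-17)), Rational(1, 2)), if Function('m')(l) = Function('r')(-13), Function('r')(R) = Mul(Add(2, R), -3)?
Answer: Mul(2, I, Pow(12131, Rational(1, 2))) ≈ Mul(220.28, I)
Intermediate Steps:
Function('r')(R) = Add(-6, Mul(-3, R))
Function('m')(l) = 33 (Function('m')(l) = Add(-6, Mul(-3, -13)) = Add(-6, 39) = 33)
Pow(Add(-48557, Function('m')(-17)), Rational(1, 2)) = Pow(Add(-48557, 33), Rational(1, 2)) = Pow(-48524, Rational(1, 2)) = Mul(2, I, Pow(12131, Rational(1, 2)))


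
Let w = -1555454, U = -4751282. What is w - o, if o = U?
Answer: 3195828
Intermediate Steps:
o = -4751282
w - o = -1555454 - 1*(-4751282) = -1555454 + 4751282 = 3195828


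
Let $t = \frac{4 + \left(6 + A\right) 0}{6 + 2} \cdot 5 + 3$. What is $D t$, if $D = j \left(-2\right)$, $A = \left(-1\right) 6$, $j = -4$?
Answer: $44$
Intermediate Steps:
$A = -6$
$D = 8$ ($D = \left(-4\right) \left(-2\right) = 8$)
$t = \frac{11}{2}$ ($t = \frac{4 + \left(6 - 6\right) 0}{6 + 2} \cdot 5 + 3 = \frac{4 + 0 \cdot 0}{8} \cdot 5 + 3 = \left(4 + 0\right) \frac{1}{8} \cdot 5 + 3 = 4 \cdot \frac{1}{8} \cdot 5 + 3 = \frac{1}{2} \cdot 5 + 3 = \frac{5}{2} + 3 = \frac{11}{2} \approx 5.5$)
$D t = 8 \cdot \frac{11}{2} = 44$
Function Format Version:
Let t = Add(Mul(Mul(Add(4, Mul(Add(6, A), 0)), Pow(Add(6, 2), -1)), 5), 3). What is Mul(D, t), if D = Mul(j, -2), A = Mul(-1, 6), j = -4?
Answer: 44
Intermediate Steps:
A = -6
D = 8 (D = Mul(-4, -2) = 8)
t = Rational(11, 2) (t = Add(Mul(Mul(Add(4, Mul(Add(6, -6), 0)), Pow(Add(6, 2), -1)), 5), 3) = Add(Mul(Mul(Add(4, Mul(0, 0)), Pow(8, -1)), 5), 3) = Add(Mul(Mul(Add(4, 0), Rational(1, 8)), 5), 3) = Add(Mul(Mul(4, Rational(1, 8)), 5), 3) = Add(Mul(Rational(1, 2), 5), 3) = Add(Rational(5, 2), 3) = Rational(11, 2) ≈ 5.5000)
Mul(D, t) = Mul(8, Rational(11, 2)) = 44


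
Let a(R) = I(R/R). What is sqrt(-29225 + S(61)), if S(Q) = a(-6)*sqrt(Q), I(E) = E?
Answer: sqrt(-29225 + sqrt(61)) ≈ 170.93*I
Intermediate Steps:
a(R) = 1 (a(R) = R/R = 1)
S(Q) = sqrt(Q) (S(Q) = 1*sqrt(Q) = sqrt(Q))
sqrt(-29225 + S(61)) = sqrt(-29225 + sqrt(61))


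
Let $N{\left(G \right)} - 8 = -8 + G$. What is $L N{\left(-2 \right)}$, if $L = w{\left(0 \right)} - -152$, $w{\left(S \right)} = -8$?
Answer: $-288$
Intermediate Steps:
$N{\left(G \right)} = G$ ($N{\left(G \right)} = 8 + \left(-8 + G\right) = G$)
$L = 144$ ($L = -8 - -152 = -8 + 152 = 144$)
$L N{\left(-2 \right)} = 144 \left(-2\right) = -288$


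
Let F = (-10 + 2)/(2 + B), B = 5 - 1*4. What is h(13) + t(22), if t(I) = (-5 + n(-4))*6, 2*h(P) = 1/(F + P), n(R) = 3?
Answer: -741/62 ≈ -11.952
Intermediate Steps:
B = 1 (B = 5 - 4 = 1)
F = -8/3 (F = (-10 + 2)/(2 + 1) = -8/3 ≈ -2.6667)
h(P) = 1/(2*(-8/3 + P))
t(I) = -12 (t(I) = (-5 + 3)*6 = -2*6 = -12)
h(13) + t(22) = 3/(2*(-8 + 3*13)) - 12 = 3/(2*(-8 + 39)) - 12 = (3/2)/31 - 12 = (3/2)*(1/31) - 12 = 3/62 - 12 = -741/62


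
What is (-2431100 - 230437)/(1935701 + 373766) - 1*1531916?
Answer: -208112477077/135851 ≈ -1.5319e+6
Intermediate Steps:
(-2431100 - 230437)/(1935701 + 373766) - 1*1531916 = -2661537/2309467 - 1531916 = -2661537*1/2309467 - 1531916 = -156561/135851 - 1531916 = -208112477077/135851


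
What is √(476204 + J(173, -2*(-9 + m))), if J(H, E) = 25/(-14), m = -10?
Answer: 3*√10370626/14 ≈ 690.07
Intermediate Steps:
J(H, E) = -25/14 (J(H, E) = -1/14*25 = -25/14)
√(476204 + J(173, -2*(-9 + m))) = √(476204 - 25/14) = √(6666831/14) = 3*√10370626/14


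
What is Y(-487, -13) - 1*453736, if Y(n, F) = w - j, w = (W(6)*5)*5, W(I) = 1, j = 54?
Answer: -453765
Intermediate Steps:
w = 25 (w = (1*5)*5 = 5*5 = 25)
Y(n, F) = -29 (Y(n, F) = 25 - 1*54 = 25 - 54 = -29)
Y(-487, -13) - 1*453736 = -29 - 1*453736 = -29 - 453736 = -453765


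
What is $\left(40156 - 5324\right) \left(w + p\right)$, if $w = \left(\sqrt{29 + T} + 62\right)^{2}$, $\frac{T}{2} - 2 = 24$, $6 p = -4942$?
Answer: $\frac{440694464}{3} \approx 1.469 \cdot 10^{8}$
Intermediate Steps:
$p = - \frac{2471}{3}$ ($p = \frac{1}{6} \left(-4942\right) = - \frac{2471}{3} \approx -823.67$)
$T = 52$ ($T = 4 + 2 \cdot 24 = 4 + 48 = 52$)
$w = 5041$ ($w = \left(\sqrt{29 + 52} + 62\right)^{2} = \left(\sqrt{81} + 62\right)^{2} = \left(9 + 62\right)^{2} = 71^{2} = 5041$)
$\left(40156 - 5324\right) \left(w + p\right) = \left(40156 - 5324\right) \left(5041 - \frac{2471}{3}\right) = 34832 \cdot \frac{12652}{3} = \frac{440694464}{3}$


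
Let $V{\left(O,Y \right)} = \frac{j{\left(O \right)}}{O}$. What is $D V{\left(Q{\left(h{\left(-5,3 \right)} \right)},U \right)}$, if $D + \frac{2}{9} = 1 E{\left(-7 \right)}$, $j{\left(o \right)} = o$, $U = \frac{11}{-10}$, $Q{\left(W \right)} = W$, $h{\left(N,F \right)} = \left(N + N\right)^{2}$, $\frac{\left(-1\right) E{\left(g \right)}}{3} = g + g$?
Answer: $\frac{376}{9} \approx 41.778$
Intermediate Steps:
$E{\left(g \right)} = - 6 g$ ($E{\left(g \right)} = - 3 \left(g + g\right) = - 3 \cdot 2 g = - 6 g$)
$h{\left(N,F \right)} = 4 N^{2}$ ($h{\left(N,F \right)} = \left(2 N\right)^{2} = 4 N^{2}$)
$U = - \frac{11}{10}$ ($U = 11 \left(- \frac{1}{10}\right) = - \frac{11}{10} \approx -1.1$)
$D = \frac{376}{9}$ ($D = - \frac{2}{9} + 1 \left(\left(-6\right) \left(-7\right)\right) = - \frac{2}{9} + 1 \cdot 42 = - \frac{2}{9} + 42 = \frac{376}{9} \approx 41.778$)
$V{\left(O,Y \right)} = 1$ ($V{\left(O,Y \right)} = \frac{O}{O} = 1$)
$D V{\left(Q{\left(h{\left(-5,3 \right)} \right)},U \right)} = \frac{376}{9} \cdot 1 = \frac{376}{9}$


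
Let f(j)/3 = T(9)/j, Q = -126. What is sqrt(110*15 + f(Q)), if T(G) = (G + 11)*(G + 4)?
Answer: 2*sqrt(181230)/21 ≈ 40.544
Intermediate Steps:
T(G) = (4 + G)*(11 + G) (T(G) = (11 + G)*(4 + G) = (4 + G)*(11 + G))
f(j) = 780/j (f(j) = 3*((44 + 9**2 + 15*9)/j) = 3*((44 + 81 + 135)/j) = 3*(260/j) = 780/j)
sqrt(110*15 + f(Q)) = sqrt(110*15 + 780/(-126)) = sqrt(1650 + 780*(-1/126)) = sqrt(1650 - 130/21) = sqrt(34520/21) = 2*sqrt(181230)/21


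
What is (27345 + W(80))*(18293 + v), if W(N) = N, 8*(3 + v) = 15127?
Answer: 4427683975/8 ≈ 5.5346e+8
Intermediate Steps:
v = 15103/8 (v = -3 + (⅛)*15127 = -3 + 15127/8 = 15103/8 ≈ 1887.9)
(27345 + W(80))*(18293 + v) = (27345 + 80)*(18293 + 15103/8) = 27425*(161447/8) = 4427683975/8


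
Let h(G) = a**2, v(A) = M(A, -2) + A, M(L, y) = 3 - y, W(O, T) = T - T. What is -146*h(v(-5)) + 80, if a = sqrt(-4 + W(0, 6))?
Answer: 664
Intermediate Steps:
W(O, T) = 0
a = 2*I (a = sqrt(-4 + 0) = sqrt(-4) = 2*I ≈ 2.0*I)
v(A) = 5 + A (v(A) = (3 - 1*(-2)) + A = (3 + 2) + A = 5 + A)
h(G) = -4 (h(G) = (2*I)**2 = -4)
-146*h(v(-5)) + 80 = -146*(-4) + 80 = 584 + 80 = 664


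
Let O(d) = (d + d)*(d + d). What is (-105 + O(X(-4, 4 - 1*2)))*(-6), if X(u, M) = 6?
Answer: -234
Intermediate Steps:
O(d) = 4*d² (O(d) = (2*d)*(2*d) = 4*d²)
(-105 + O(X(-4, 4 - 1*2)))*(-6) = (-105 + 4*6²)*(-6) = (-105 + 4*36)*(-6) = (-105 + 144)*(-6) = 39*(-6) = -234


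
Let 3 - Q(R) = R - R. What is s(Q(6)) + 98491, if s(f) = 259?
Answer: 98750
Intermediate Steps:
Q(R) = 3 (Q(R) = 3 - (R - R) = 3 - 1*0 = 3 + 0 = 3)
s(Q(6)) + 98491 = 259 + 98491 = 98750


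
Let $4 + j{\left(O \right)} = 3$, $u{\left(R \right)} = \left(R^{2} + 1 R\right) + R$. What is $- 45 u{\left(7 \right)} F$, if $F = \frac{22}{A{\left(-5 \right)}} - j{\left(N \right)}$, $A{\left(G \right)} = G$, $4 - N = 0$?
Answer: $9639$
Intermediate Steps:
$N = 4$ ($N = 4 - 0 = 4 + 0 = 4$)
$u{\left(R \right)} = R^{2} + 2 R$ ($u{\left(R \right)} = \left(R^{2} + R\right) + R = \left(R + R^{2}\right) + R = R^{2} + 2 R$)
$j{\left(O \right)} = -1$ ($j{\left(O \right)} = -4 + 3 = -1$)
$F = - \frac{17}{5}$ ($F = \frac{22}{-5} - -1 = 22 \left(- \frac{1}{5}\right) + 1 = - \frac{22}{5} + 1 = - \frac{17}{5} \approx -3.4$)
$- 45 u{\left(7 \right)} F = - 45 \cdot 7 \left(2 + 7\right) \left(- \frac{17}{5}\right) = - 45 \cdot 7 \cdot 9 \left(- \frac{17}{5}\right) = \left(-45\right) 63 \left(- \frac{17}{5}\right) = \left(-2835\right) \left(- \frac{17}{5}\right) = 9639$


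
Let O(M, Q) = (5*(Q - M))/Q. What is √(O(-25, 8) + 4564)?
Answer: √73354/4 ≈ 67.710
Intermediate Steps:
O(M, Q) = (-5*M + 5*Q)/Q
√(O(-25, 8) + 4564) = √((5 - 5*(-25)/8) + 4564) = √((5 - 5*(-25)*⅛) + 4564) = √((5 + 125/8) + 4564) = √(165/8 + 4564) = √(36677/8) = √73354/4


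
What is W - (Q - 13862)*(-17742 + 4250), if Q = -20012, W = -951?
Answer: -457028959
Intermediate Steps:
W - (Q - 13862)*(-17742 + 4250) = -951 - (-20012 - 13862)*(-17742 + 4250) = -951 - (-33874)*(-13492) = -951 - 1*457028008 = -951 - 457028008 = -457028959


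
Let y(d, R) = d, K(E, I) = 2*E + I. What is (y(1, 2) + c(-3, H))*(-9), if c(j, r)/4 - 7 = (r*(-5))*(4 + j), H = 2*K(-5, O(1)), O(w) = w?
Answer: -3501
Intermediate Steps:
K(E, I) = I + 2*E
H = -18 (H = 2*(1 + 2*(-5)) = 2*(1 - 10) = 2*(-9) = -18)
c(j, r) = 28 - 20*r*(4 + j) (c(j, r) = 28 + 4*((r*(-5))*(4 + j)) = 28 + 4*((-5*r)*(4 + j)) = 28 + 4*(-5*r*(4 + j)) = 28 - 20*r*(4 + j))
(y(1, 2) + c(-3, H))*(-9) = (1 + (28 - 80*(-18) - 20*(-3)*(-18)))*(-9) = (1 + (28 + 1440 - 1080))*(-9) = (1 + 388)*(-9) = 389*(-9) = -3501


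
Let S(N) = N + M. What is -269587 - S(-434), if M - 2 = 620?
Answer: -269775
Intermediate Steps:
M = 622 (M = 2 + 620 = 622)
S(N) = 622 + N (S(N) = N + 622 = 622 + N)
-269587 - S(-434) = -269587 - (622 - 434) = -269587 - 1*188 = -269587 - 188 = -269775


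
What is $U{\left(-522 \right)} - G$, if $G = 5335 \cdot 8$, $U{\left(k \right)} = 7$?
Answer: $-42673$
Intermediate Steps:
$G = 42680$
$U{\left(-522 \right)} - G = 7 - 42680 = -42673$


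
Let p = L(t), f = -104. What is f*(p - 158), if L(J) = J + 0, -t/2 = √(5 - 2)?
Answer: 16432 + 208*√3 ≈ 16792.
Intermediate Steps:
t = -2*√3 (t = -2*√(5 - 2) = -2*√3 ≈ -3.4641)
L(J) = J
p = -2*√3 ≈ -3.4641
f*(p - 158) = -104*(-2*√3 - 158) = -104*(-158 - 2*√3) = 16432 + 208*√3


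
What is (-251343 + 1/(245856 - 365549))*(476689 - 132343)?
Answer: -10359304272004200/119693 ≈ -8.6549e+10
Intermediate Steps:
(-251343 + 1/(245856 - 365549))*(476689 - 132343) = (-251343 + 1/(-119693))*344346 = (-251343 - 1/119693)*344346 = -30083997700/119693*344346 = -10359304272004200/119693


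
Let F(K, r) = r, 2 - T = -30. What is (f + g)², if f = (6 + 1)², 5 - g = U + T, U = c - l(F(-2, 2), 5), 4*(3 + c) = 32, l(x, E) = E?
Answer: 484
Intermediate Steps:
T = 32 (T = 2 - 1*(-30) = 2 + 30 = 32)
c = 5 (c = -3 + (¼)*32 = -3 + 8 = 5)
U = 0 (U = 5 - 1*5 = 5 - 5 = 0)
g = -27 (g = 5 - (0 + 32) = 5 - 1*32 = 5 - 32 = -27)
f = 49 (f = 7² = 49)
(f + g)² = (49 - 27)² = 22² = 484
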